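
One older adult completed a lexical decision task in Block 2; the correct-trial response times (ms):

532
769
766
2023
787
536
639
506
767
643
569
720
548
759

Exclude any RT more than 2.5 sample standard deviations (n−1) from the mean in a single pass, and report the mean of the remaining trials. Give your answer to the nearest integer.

n = 14, ΣRT = 10564, M = 754.571
Σ(x−M)² = 1873683.43; s = √(1873683.43/13) = 379.644
Cutoffs: 754.571 ± 2.5·379.644 → [-194.5, 1703.7]
Outside: 2023 → excluded.
Retained (n=13): Σ = 8541, mean = 8541/13 = 657.000

657 ms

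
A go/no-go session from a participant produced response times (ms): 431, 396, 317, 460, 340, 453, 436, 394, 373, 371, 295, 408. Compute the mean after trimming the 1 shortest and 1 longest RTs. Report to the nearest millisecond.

Sorted: 295, 317, 340, 371, 373, 394, 396, 408, 431, 436, 453, 460
Drop lowest 1 (295) and highest 1 (460)
Remaining (n=10): Σ = 3919, mean = 3919/10 = 391.900

392 ms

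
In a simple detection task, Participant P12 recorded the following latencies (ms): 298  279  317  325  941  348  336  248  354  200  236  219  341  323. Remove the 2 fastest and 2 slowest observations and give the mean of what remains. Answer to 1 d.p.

Sorted: 200, 219, 236, 248, 279, 298, 317, 323, 325, 336, 341, 348, 354, 941
Drop lowest 2 (200, 219) and highest 2 (354, 941)
Remaining (n=10): Σ = 3051, mean = 3051/10 = 305.100

305.1 ms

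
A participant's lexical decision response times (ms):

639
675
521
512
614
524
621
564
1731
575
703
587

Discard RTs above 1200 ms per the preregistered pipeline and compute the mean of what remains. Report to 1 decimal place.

594.1 ms

Excluded: 1731
Retained (n=11): Σ = 6535
Mean = 6535/11 = 594.0909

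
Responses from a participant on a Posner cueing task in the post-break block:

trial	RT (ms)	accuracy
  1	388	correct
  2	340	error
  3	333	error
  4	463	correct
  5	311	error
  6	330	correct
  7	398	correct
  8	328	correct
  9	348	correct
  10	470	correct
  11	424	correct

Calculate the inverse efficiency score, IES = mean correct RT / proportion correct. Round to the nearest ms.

541 ms

Correct trials (n=8): 388, 463, 330, 398, 328, 348, 470, 424
Mean correct RT = 3149/8 = 393.6250 ms
Proportion correct = 8/11
IES = 393.6250 / (8/11) = 541.234 ms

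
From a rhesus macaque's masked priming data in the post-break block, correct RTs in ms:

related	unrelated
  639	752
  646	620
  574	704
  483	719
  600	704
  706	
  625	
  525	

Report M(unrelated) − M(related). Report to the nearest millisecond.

M(related) = 4798/8 = 599.750
M(unrelated) = 3499/5 = 699.800
Difference = 699.800 − 599.750 = 100.050 ms

100 ms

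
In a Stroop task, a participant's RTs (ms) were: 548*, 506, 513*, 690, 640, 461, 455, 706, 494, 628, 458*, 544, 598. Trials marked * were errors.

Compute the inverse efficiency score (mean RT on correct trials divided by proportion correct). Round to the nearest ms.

744 ms

Correct trials (n=10): 506, 690, 640, 461, 455, 706, 494, 628, 544, 598
Mean correct RT = 5722/10 = 572.2000 ms
Proportion correct = 10/13
IES = 572.2000 / (10/13) = 743.860 ms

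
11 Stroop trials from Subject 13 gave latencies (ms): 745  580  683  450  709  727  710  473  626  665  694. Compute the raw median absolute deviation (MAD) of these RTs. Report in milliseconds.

44 ms

Sorted: 450, 473, 580, 626, 665, 683, 694, 709, 710, 727, 745 → median = 683
|x − 683|: 62, 103, 0, 233, 26, 44, 27, 210, 57, 18, 11
Sorted deviations: 0, 11, 18, 26, 27, 44, 57, 62, 103, 210, 233 → MAD = 44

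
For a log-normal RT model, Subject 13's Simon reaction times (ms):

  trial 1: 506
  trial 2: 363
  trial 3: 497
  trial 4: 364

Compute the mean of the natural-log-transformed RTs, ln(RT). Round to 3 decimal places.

ln(RT): 6.2265, 5.8944, 6.2086, 5.8972
Σ ln(RT) = 24.2267
Mean = 24.2267/4 = 6.05667

6.057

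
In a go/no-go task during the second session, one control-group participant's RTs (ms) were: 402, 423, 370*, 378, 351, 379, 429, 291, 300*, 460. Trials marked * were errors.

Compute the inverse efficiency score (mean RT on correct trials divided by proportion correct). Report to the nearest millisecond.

486 ms

Correct trials (n=8): 402, 423, 378, 351, 379, 429, 291, 460
Mean correct RT = 3113/8 = 389.1250 ms
Proportion correct = 8/10
IES = 389.1250 / (8/10) = 486.406 ms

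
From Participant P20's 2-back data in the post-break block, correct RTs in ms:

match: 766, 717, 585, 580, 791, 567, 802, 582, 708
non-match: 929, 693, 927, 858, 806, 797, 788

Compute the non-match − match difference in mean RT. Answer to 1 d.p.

M(match) = 6098/9 = 677.556
M(non-match) = 5798/7 = 828.286
Difference = 828.286 − 677.556 = 150.730 ms

150.7 ms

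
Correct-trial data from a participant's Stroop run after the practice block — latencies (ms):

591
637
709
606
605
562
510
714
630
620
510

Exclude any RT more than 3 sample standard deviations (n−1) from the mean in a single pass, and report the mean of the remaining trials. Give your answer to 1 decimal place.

n = 11, ΣRT = 6694, M = 608.545
Σ(x−M)² = 44528.73; s = √(44528.73/10) = 66.730
Cutoffs: 608.545 ± 3·66.730 → [408.4, 808.7]
No RTs fall outside the cutoffs; all 11 retained. Mean = 6694/11 = 608.545

608.5 ms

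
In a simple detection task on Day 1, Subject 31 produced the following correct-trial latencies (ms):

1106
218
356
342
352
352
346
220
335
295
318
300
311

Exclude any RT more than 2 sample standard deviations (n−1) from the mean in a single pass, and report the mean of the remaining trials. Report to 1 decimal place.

312.1 ms

n = 13, ΣRT = 4851, M = 373.154
Σ(x−M)² = 607309.69; s = √(607309.69/12) = 224.965
Cutoffs: 373.154 ± 2·224.965 → [-76.8, 823.1]
Outside: 1106 → excluded.
Retained (n=12): Σ = 3745, mean = 3745/12 = 312.083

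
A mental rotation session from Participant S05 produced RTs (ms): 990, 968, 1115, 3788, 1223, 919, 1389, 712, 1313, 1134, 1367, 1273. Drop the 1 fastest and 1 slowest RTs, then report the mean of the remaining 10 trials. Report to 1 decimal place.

Sorted: 712, 919, 968, 990, 1115, 1134, 1223, 1273, 1313, 1367, 1389, 3788
Drop lowest 1 (712) and highest 1 (3788)
Remaining (n=10): Σ = 11691, mean = 11691/10 = 1169.100

1169.1 ms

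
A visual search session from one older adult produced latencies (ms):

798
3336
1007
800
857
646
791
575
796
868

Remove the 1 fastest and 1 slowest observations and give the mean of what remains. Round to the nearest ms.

Sorted: 575, 646, 791, 796, 798, 800, 857, 868, 1007, 3336
Drop lowest 1 (575) and highest 1 (3336)
Remaining (n=8): Σ = 6563, mean = 6563/8 = 820.375

820 ms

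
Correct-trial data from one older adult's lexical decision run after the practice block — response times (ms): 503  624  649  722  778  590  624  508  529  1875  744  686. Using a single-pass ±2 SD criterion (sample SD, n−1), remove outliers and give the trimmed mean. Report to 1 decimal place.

n = 12, ΣRT = 8832, M = 736.000
Σ(x−M)² = 1504940.00; s = √(1504940.00/11) = 369.882
Cutoffs: 736.000 ± 2·369.882 → [-3.8, 1475.8]
Outside: 1875 → excluded.
Retained (n=11): Σ = 6957, mean = 6957/11 = 632.455

632.5 ms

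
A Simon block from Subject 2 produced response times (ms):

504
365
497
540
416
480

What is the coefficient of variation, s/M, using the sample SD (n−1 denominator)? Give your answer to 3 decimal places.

n = 6, Σ = 2802, M = 467.0000
Σ(x−M)² = 20772.000; s = √(20772.000/5) = 64.4546
CV = 64.4546 / 467.0000 = 0.13802

0.138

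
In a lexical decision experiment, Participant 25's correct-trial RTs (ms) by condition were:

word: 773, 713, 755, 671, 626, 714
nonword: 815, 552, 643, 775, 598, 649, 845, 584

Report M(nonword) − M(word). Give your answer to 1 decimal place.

M(word) = 4252/6 = 708.667
M(nonword) = 5461/8 = 682.625
Difference = 682.625 − 708.667 = -26.042 ms

-26.0 ms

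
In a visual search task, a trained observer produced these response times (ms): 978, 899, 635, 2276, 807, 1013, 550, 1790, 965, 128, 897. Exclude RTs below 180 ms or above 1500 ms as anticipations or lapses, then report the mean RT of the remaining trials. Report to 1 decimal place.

Excluded: 128, 1790, 2276
Retained (n=8): Σ = 6744
Mean = 6744/8 = 843.0000

843.0 ms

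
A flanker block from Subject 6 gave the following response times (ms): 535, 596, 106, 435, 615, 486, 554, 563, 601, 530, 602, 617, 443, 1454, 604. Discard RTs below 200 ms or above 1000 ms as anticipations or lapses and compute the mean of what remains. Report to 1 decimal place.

Excluded: 106, 1454
Retained (n=13): Σ = 7181
Mean = 7181/13 = 552.3846

552.4 ms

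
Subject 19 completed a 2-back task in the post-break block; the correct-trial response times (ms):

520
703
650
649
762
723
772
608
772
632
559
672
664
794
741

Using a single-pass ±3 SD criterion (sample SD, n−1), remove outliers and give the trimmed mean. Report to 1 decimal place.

681.4 ms

n = 15, ΣRT = 10221, M = 681.400
Σ(x−M)² = 92627.60; s = √(92627.60/14) = 81.340
Cutoffs: 681.400 ± 3·81.340 → [437.4, 925.4]
No RTs fall outside the cutoffs; all 15 retained. Mean = 10221/15 = 681.400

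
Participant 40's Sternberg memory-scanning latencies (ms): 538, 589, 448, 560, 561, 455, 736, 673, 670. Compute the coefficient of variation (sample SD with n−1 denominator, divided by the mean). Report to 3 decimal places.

n = 9, Σ = 5230, M = 581.1111
Σ(x−M)² = 76728.889; s = √(76728.889/8) = 97.9342
CV = 97.9342 / 581.1111 = 0.16853

0.169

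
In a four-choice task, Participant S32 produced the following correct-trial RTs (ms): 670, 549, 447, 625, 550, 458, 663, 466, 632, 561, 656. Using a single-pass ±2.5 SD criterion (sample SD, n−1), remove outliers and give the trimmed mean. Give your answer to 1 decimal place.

n = 11, ΣRT = 6277, M = 570.636
Σ(x−M)² = 72320.55; s = √(72320.55/10) = 85.041
Cutoffs: 570.636 ± 2.5·85.041 → [358.0, 783.2]
No RTs fall outside the cutoffs; all 11 retained. Mean = 6277/11 = 570.636

570.6 ms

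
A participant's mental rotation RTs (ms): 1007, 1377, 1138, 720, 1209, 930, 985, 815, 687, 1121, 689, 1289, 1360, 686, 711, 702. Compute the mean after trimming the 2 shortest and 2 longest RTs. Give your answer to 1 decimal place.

943.0 ms

Sorted: 686, 687, 689, 702, 711, 720, 815, 930, 985, 1007, 1121, 1138, 1209, 1289, 1360, 1377
Drop lowest 2 (686, 687) and highest 2 (1360, 1377)
Remaining (n=12): Σ = 11316, mean = 11316/12 = 943.000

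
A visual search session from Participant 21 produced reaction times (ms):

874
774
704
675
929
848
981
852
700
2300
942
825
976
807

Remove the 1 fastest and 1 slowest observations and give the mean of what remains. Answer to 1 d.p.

851.0 ms

Sorted: 675, 700, 704, 774, 807, 825, 848, 852, 874, 929, 942, 976, 981, 2300
Drop lowest 1 (675) and highest 1 (2300)
Remaining (n=12): Σ = 10212, mean = 10212/12 = 851.000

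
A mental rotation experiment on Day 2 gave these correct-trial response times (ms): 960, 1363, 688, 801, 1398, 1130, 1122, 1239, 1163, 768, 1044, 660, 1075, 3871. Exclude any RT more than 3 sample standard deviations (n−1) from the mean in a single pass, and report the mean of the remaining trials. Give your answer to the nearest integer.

1032 ms

n = 14, ΣRT = 17282, M = 1234.429
Σ(x−M)² = 8194423.43; s = √(8194423.43/13) = 793.940
Cutoffs: 1234.429 ± 3·793.940 → [-1147.4, 3616.2]
Outside: 3871 → excluded.
Retained (n=13): Σ = 13411, mean = 13411/13 = 1031.615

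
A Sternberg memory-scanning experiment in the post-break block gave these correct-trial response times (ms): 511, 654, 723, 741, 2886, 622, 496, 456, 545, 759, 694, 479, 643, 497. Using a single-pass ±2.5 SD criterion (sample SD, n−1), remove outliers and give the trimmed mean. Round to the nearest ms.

n = 14, ΣRT = 10706, M = 764.714
Σ(x−M)² = 4988088.86; s = √(4988088.86/13) = 619.435
Cutoffs: 764.714 ± 2.5·619.435 → [-783.9, 2313.3]
Outside: 2886 → excluded.
Retained (n=13): Σ = 7820, mean = 7820/13 = 601.538

602 ms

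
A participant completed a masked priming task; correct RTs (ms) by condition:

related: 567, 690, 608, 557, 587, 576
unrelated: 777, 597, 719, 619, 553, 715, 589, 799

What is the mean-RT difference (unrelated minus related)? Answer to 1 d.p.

73.5 ms

M(related) = 3585/6 = 597.500
M(unrelated) = 5368/8 = 671.000
Difference = 671.000 − 597.500 = 73.500 ms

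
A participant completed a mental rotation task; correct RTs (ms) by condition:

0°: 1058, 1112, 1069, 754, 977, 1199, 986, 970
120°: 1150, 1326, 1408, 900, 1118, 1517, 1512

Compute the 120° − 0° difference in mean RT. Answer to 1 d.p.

260.2 ms

M(0°) = 8125/8 = 1015.625
M(120°) = 8931/7 = 1275.857
Difference = 1275.857 − 1015.625 = 260.232 ms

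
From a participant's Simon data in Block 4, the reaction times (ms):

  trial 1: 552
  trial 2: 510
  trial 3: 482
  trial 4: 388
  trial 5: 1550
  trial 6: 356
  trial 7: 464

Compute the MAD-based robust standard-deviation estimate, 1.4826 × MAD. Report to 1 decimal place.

Sorted: 356, 388, 464, 482, 510, 552, 1550 → median = 482
|x − 482| sorted: 0, 18, 28, 70, 94, 126, 1068 → MAD = 70
Robust SD ≈ 1.4826 × 70 = 103.782

103.8 ms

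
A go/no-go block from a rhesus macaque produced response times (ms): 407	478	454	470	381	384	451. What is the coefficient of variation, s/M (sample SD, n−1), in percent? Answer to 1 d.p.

9.4%

n = 7, Σ = 3025, M = 432.1429
Σ(x−M)² = 9934.857; s = √(9934.857/6) = 40.6916
CV = 40.6916 / 432.1429 = 0.09416 = 9.416%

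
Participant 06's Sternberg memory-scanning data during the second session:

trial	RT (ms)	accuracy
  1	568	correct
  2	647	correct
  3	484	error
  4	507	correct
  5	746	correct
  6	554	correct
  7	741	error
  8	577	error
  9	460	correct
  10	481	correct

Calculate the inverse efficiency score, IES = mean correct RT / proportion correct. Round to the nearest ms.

809 ms

Correct trials (n=7): 568, 647, 507, 746, 554, 460, 481
Mean correct RT = 3963/7 = 566.1429 ms
Proportion correct = 7/10
IES = 566.1429 / (7/10) = 808.776 ms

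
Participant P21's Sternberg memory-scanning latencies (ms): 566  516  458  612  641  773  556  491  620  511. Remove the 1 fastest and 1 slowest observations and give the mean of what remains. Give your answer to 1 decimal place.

564.1 ms

Sorted: 458, 491, 511, 516, 556, 566, 612, 620, 641, 773
Drop lowest 1 (458) and highest 1 (773)
Remaining (n=8): Σ = 4513, mean = 4513/8 = 564.125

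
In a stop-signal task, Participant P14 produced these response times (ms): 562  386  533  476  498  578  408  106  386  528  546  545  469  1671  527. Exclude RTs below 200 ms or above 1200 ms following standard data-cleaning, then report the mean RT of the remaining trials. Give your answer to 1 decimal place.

Excluded: 106, 1671
Retained (n=13): Σ = 6442
Mean = 6442/13 = 495.5385

495.5 ms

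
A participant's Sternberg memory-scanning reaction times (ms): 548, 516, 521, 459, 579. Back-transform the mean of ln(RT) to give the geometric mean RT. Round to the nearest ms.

ln(RT): 6.3063, 6.2461, 6.2558, 6.1291, 6.3613
Mean ln(RT) = 31.2985/5 = 6.25970
Geometric mean = exp(6.25970) = 523.06 ms

523 ms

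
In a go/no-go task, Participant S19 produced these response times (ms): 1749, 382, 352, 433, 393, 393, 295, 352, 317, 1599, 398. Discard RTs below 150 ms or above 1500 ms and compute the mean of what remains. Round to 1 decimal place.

368.3 ms

Excluded: 1599, 1749
Retained (n=9): Σ = 3315
Mean = 3315/9 = 368.3333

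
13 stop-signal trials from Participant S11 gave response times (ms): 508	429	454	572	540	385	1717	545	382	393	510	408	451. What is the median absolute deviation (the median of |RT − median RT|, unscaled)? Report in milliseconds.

61 ms

Sorted: 382, 385, 393, 408, 429, 451, 454, 508, 510, 540, 545, 572, 1717 → median = 454
|x − 454|: 54, 25, 0, 118, 86, 69, 1263, 91, 72, 61, 56, 46, 3
Sorted deviations: 0, 3, 25, 46, 54, 56, 61, 69, 72, 86, 91, 118, 1263 → MAD = 61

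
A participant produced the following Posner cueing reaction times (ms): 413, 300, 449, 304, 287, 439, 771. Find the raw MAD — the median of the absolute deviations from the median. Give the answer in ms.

Sorted: 287, 300, 304, 413, 439, 449, 771 → median = 413
|x − 413|: 0, 113, 36, 109, 126, 26, 358
Sorted deviations: 0, 26, 36, 109, 113, 126, 358 → MAD = 109

109 ms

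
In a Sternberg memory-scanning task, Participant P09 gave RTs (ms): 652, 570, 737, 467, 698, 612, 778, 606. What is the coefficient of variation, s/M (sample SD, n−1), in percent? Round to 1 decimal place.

n = 8, Σ = 5120, M = 640.0000
Σ(x−M)² = 68730.000; s = √(68730.000/7) = 99.0887
CV = 99.0887 / 640.0000 = 0.15483 = 15.483%

15.5%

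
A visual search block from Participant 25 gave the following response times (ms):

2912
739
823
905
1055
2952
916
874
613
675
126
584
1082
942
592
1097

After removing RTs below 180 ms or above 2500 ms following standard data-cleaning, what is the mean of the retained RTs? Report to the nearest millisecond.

Excluded: 126, 2912, 2952
Retained (n=13): Σ = 10897
Mean = 10897/13 = 838.2308

838 ms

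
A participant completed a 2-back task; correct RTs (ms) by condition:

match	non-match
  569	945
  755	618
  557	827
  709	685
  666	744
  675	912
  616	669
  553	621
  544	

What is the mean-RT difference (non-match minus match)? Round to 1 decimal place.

M(match) = 5644/9 = 627.111
M(non-match) = 6021/8 = 752.625
Difference = 752.625 − 627.111 = 125.514 ms

125.5 ms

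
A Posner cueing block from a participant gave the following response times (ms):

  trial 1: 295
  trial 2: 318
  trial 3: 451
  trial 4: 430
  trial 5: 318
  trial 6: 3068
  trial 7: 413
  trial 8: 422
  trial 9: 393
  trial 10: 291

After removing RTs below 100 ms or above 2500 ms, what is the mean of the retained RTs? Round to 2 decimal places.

370.11 ms

Excluded: 3068
Retained (n=9): Σ = 3331
Mean = 3331/9 = 370.1111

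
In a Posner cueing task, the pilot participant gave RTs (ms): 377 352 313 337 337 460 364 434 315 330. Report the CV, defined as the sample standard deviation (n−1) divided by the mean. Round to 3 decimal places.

n = 10, Σ = 3619, M = 361.9000
Σ(x−M)² = 22000.900; s = √(22000.900/9) = 49.4423
CV = 49.4423 / 361.9000 = 0.13662

0.137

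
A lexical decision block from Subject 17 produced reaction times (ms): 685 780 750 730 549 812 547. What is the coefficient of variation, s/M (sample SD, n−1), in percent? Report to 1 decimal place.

n = 7, Σ = 4853, M = 693.2857
Σ(x−M)² = 68463.429; s = √(68463.429/6) = 106.8203
CV = 106.8203 / 693.2857 = 0.15408 = 15.408%

15.4%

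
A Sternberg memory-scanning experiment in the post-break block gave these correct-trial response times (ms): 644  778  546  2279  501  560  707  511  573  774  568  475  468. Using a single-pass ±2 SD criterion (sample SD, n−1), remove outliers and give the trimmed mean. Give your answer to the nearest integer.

n = 13, ΣRT = 9384, M = 721.846
Σ(x−M)² = 2758421.69; s = √(2758421.69/12) = 479.446
Cutoffs: 721.846 ± 2·479.446 → [-237.0, 1680.7]
Outside: 2279 → excluded.
Retained (n=12): Σ = 7105, mean = 7105/12 = 592.083

592 ms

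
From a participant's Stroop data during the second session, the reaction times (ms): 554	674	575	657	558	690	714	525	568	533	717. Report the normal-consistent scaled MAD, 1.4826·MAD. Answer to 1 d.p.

74.1 ms

Sorted: 525, 533, 554, 558, 568, 575, 657, 674, 690, 714, 717 → median = 575
|x − 575| sorted: 0, 7, 17, 21, 42, 50, 82, 99, 115, 139, 142 → MAD = 50
Robust SD ≈ 1.4826 × 50 = 74.130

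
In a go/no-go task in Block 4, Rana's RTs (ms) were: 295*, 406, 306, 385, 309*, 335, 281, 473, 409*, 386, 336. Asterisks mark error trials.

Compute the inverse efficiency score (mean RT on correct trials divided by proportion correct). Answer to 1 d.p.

Correct trials (n=8): 406, 306, 385, 335, 281, 473, 386, 336
Mean correct RT = 2908/8 = 363.5000 ms
Proportion correct = 8/11
IES = 363.5000 / (8/11) = 499.812 ms

499.8 ms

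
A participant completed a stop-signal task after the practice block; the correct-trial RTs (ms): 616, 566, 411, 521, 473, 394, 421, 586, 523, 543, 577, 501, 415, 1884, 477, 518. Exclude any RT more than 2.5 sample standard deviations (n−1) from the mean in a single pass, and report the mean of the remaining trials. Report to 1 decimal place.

502.8 ms

n = 16, ΣRT = 9426, M = 589.125
Σ(x−M)² = 1856525.75; s = √(1856525.75/15) = 351.807
Cutoffs: 589.125 ± 2.5·351.807 → [-290.4, 1468.6]
Outside: 1884 → excluded.
Retained (n=15): Σ = 7542, mean = 7542/15 = 502.800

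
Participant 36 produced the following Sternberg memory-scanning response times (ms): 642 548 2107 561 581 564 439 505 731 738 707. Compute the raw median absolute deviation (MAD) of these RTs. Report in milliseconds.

Sorted: 439, 505, 548, 561, 564, 581, 642, 707, 731, 738, 2107 → median = 581
|x − 581|: 61, 33, 1526, 20, 0, 17, 142, 76, 150, 157, 126
Sorted deviations: 0, 17, 20, 33, 61, 76, 126, 142, 150, 157, 1526 → MAD = 76

76 ms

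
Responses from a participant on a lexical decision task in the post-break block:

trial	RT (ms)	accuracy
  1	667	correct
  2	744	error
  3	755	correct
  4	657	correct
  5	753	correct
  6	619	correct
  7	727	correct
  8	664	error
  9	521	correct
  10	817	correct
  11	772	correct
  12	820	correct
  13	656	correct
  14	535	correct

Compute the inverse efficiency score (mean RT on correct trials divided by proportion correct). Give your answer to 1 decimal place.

806.8 ms

Correct trials (n=12): 667, 755, 657, 753, 619, 727, 521, 817, 772, 820, 656, 535
Mean correct RT = 8299/12 = 691.5833 ms
Proportion correct = 12/14
IES = 691.5833 / (12/14) = 806.847 ms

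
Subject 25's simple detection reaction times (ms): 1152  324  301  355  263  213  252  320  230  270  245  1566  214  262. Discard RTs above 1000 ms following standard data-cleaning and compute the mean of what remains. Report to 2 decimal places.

270.75 ms

Excluded: 1152, 1566
Retained (n=12): Σ = 3249
Mean = 3249/12 = 270.7500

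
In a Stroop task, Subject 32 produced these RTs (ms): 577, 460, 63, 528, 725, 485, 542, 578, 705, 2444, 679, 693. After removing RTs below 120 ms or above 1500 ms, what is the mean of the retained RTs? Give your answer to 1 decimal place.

Excluded: 63, 2444
Retained (n=10): Σ = 5972
Mean = 5972/10 = 597.2000

597.2 ms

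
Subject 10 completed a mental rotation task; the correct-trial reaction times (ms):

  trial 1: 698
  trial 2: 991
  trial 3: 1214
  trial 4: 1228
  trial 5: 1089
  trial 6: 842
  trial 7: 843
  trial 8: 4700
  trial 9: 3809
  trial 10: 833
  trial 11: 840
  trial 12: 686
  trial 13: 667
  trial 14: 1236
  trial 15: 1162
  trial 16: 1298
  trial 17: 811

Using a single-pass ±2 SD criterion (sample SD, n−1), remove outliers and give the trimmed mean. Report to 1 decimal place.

962.5 ms

n = 17, ΣRT = 22947, M = 1349.824
Σ(x−M)² = 20216118.47; s = √(20216118.47/16) = 1124.058
Cutoffs: 1349.824 ± 2·1124.058 → [-898.3, 3597.9]
Outside: 3809, 4700 → excluded.
Retained (n=15): Σ = 14438, mean = 14438/15 = 962.533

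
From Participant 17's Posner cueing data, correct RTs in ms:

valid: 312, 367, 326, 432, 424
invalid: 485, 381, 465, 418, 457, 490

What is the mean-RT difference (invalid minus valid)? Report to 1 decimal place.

M(valid) = 1861/5 = 372.200
M(invalid) = 2696/6 = 449.333
Difference = 449.333 − 372.200 = 77.133 ms

77.1 ms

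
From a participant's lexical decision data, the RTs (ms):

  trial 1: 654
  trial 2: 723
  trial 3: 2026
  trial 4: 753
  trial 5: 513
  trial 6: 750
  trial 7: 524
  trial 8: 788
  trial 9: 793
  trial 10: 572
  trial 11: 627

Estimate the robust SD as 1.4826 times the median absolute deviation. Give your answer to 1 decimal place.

Sorted: 513, 524, 572, 627, 654, 723, 750, 753, 788, 793, 2026 → median = 723
|x − 723| sorted: 0, 27, 30, 65, 69, 70, 96, 151, 199, 210, 1303 → MAD = 70
Robust SD ≈ 1.4826 × 70 = 103.782

103.8 ms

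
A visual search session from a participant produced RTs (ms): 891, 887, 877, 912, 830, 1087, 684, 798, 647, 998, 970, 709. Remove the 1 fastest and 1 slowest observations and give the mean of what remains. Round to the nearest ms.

Sorted: 647, 684, 709, 798, 830, 877, 887, 891, 912, 970, 998, 1087
Drop lowest 1 (647) and highest 1 (1087)
Remaining (n=10): Σ = 8556, mean = 8556/10 = 855.600

856 ms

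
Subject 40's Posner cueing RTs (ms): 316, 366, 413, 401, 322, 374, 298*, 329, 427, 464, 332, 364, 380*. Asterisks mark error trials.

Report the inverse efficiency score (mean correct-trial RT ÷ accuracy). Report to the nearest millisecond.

441 ms

Correct trials (n=11): 316, 366, 413, 401, 322, 374, 329, 427, 464, 332, 364
Mean correct RT = 4108/11 = 373.4545 ms
Proportion correct = 11/13
IES = 373.4545 / (11/13) = 441.355 ms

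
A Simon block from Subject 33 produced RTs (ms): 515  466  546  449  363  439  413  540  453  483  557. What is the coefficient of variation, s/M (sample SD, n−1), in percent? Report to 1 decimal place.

n = 11, Σ = 5224, M = 474.9091
Σ(x−M)² = 36578.909; s = √(36578.909/10) = 60.4805
CV = 60.4805 / 474.9091 = 0.12735 = 12.735%

12.7%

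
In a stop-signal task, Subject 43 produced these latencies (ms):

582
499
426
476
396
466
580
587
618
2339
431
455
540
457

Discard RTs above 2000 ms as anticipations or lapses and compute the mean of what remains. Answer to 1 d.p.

501.0 ms

Excluded: 2339
Retained (n=13): Σ = 6513
Mean = 6513/13 = 501.0000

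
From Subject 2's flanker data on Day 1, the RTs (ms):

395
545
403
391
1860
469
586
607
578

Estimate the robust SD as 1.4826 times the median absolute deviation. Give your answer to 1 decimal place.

112.7 ms

Sorted: 391, 395, 403, 469, 545, 578, 586, 607, 1860 → median = 545
|x − 545| sorted: 0, 33, 41, 62, 76, 142, 150, 154, 1315 → MAD = 76
Robust SD ≈ 1.4826 × 76 = 112.678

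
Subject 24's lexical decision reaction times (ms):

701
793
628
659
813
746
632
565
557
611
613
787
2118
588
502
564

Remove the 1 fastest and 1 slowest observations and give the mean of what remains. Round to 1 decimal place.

Sorted: 502, 557, 564, 565, 588, 611, 613, 628, 632, 659, 701, 746, 787, 793, 813, 2118
Drop lowest 1 (502) and highest 1 (2118)
Remaining (n=14): Σ = 9257, mean = 9257/14 = 661.214

661.2 ms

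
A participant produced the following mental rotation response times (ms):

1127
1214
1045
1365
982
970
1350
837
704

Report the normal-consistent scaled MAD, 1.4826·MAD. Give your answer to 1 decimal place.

Sorted: 704, 837, 970, 982, 1045, 1127, 1214, 1350, 1365 → median = 1045
|x − 1045| sorted: 0, 63, 75, 82, 169, 208, 305, 320, 341 → MAD = 169
Robust SD ≈ 1.4826 × 169 = 250.559

250.6 ms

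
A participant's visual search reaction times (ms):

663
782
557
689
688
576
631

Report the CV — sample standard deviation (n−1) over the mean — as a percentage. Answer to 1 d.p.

n = 7, Σ = 4586, M = 655.1429
Σ(x−M)² = 34858.857; s = √(34858.857/6) = 76.2221
CV = 76.2221 / 655.1429 = 0.11634 = 11.634%

11.6%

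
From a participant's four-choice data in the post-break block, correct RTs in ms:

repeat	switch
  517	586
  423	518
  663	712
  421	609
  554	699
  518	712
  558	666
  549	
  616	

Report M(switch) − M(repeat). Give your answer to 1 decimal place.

107.7 ms

M(repeat) = 4819/9 = 535.444
M(switch) = 4502/7 = 643.143
Difference = 643.143 − 535.444 = 107.698 ms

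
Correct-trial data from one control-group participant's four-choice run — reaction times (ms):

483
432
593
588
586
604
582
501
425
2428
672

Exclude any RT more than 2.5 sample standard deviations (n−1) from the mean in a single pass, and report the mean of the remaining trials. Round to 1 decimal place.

n = 11, ΣRT = 7894, M = 717.636
Σ(x−M)² = 3277614.55; s = √(3277614.55/10) = 572.505
Cutoffs: 717.636 ± 2.5·572.505 → [-713.6, 2148.9]
Outside: 2428 → excluded.
Retained (n=10): Σ = 5466, mean = 5466/10 = 546.600

546.6 ms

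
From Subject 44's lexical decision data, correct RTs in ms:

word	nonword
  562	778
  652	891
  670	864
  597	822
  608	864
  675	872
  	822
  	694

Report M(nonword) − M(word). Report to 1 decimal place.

198.5 ms

M(word) = 3764/6 = 627.333
M(nonword) = 6607/8 = 825.875
Difference = 825.875 − 627.333 = 198.542 ms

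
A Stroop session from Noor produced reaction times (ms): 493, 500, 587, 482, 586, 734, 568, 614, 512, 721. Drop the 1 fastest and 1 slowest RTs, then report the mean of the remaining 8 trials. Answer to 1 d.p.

572.6 ms

Sorted: 482, 493, 500, 512, 568, 586, 587, 614, 721, 734
Drop lowest 1 (482) and highest 1 (734)
Remaining (n=8): Σ = 4581, mean = 4581/8 = 572.625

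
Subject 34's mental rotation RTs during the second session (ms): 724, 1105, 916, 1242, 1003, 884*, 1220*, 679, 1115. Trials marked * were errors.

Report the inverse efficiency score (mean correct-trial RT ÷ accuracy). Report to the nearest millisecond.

Correct trials (n=7): 724, 1105, 916, 1242, 1003, 679, 1115
Mean correct RT = 6784/7 = 969.1429 ms
Proportion correct = 7/9
IES = 969.1429 / (7/9) = 1246.041 ms

1246 ms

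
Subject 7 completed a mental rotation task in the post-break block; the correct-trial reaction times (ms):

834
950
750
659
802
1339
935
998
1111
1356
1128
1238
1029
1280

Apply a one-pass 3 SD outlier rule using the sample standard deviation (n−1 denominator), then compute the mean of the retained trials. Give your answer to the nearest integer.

1029 ms

n = 14, ΣRT = 14409, M = 1029.214
Σ(x−M)² = 646568.36; s = √(646568.36/13) = 223.016
Cutoffs: 1029.214 ± 3·223.016 → [360.2, 1698.3]
No RTs fall outside the cutoffs; all 14 retained. Mean = 14409/14 = 1029.214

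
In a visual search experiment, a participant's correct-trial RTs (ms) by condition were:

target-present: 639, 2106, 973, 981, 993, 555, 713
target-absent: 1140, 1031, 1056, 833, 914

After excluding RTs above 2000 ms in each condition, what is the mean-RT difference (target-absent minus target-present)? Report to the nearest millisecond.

186 ms

target-present: exclude 2106
M(target-present) = 4854/6 = 809.000
M(target-absent) = 4974/5 = 994.800
Difference = 994.800 − 809.000 = 185.800 ms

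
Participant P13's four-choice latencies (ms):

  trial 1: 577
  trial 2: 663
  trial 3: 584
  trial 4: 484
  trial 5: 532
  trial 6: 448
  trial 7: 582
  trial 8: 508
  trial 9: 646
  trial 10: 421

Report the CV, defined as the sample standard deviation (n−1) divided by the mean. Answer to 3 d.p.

0.148

n = 10, Σ = 5445, M = 544.5000
Σ(x−M)² = 58080.500; s = √(58080.500/9) = 80.3330
CV = 80.3330 / 544.5000 = 0.14754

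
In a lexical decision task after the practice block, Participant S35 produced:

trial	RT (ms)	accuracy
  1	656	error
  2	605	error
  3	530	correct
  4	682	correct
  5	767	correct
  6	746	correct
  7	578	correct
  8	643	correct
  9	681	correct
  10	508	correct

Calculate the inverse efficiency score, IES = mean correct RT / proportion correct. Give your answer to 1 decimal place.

Correct trials (n=8): 530, 682, 767, 746, 578, 643, 681, 508
Mean correct RT = 5135/8 = 641.8750 ms
Proportion correct = 8/10
IES = 641.8750 / (8/10) = 802.344 ms

802.3 ms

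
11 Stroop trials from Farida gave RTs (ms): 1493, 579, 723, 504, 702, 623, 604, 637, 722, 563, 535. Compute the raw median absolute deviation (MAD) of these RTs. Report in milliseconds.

Sorted: 504, 535, 563, 579, 604, 623, 637, 702, 722, 723, 1493 → median = 623
|x − 623|: 870, 44, 100, 119, 79, 0, 19, 14, 99, 60, 88
Sorted deviations: 0, 14, 19, 44, 60, 79, 88, 99, 100, 119, 870 → MAD = 79

79 ms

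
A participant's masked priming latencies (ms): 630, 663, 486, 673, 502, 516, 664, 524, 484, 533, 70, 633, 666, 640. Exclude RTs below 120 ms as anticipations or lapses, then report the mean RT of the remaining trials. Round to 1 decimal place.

585.7 ms

Excluded: 70
Retained (n=13): Σ = 7614
Mean = 7614/13 = 585.6923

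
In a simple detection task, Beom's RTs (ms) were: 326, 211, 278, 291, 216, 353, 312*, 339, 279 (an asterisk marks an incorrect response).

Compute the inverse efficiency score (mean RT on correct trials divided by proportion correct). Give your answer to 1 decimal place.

322.5 ms

Correct trials (n=8): 326, 211, 278, 291, 216, 353, 339, 279
Mean correct RT = 2293/8 = 286.6250 ms
Proportion correct = 8/9
IES = 286.6250 / (8/9) = 322.453 ms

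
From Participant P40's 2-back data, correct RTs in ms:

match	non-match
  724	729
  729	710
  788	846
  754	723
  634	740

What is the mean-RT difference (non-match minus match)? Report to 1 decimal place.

23.8 ms

M(match) = 3629/5 = 725.800
M(non-match) = 3748/5 = 749.600
Difference = 749.600 − 725.800 = 23.800 ms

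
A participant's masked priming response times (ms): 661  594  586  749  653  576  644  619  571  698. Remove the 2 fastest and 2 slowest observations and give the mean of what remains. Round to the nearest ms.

626 ms

Sorted: 571, 576, 586, 594, 619, 644, 653, 661, 698, 749
Drop lowest 2 (571, 576) and highest 2 (698, 749)
Remaining (n=6): Σ = 3757, mean = 3757/6 = 626.167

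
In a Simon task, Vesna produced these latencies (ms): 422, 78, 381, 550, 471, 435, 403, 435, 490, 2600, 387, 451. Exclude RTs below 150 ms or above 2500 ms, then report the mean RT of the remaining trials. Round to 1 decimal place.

442.5 ms

Excluded: 78, 2600
Retained (n=10): Σ = 4425
Mean = 4425/10 = 442.5000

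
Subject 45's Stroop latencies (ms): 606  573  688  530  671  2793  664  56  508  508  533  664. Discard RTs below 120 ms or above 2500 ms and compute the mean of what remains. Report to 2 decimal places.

594.50 ms

Excluded: 56, 2793
Retained (n=10): Σ = 5945
Mean = 5945/10 = 594.5000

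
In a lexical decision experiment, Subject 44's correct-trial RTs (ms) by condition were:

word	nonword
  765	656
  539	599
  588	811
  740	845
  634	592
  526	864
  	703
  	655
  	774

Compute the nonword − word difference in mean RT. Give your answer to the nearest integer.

M(word) = 3792/6 = 632.000
M(nonword) = 6499/9 = 722.111
Difference = 722.111 − 632.000 = 90.111 ms

90 ms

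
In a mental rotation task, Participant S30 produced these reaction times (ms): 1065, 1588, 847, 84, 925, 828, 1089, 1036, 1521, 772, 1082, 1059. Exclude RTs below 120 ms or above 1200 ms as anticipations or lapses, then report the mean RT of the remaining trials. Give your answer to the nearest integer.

967 ms

Excluded: 84, 1521, 1588
Retained (n=9): Σ = 8703
Mean = 8703/9 = 967.0000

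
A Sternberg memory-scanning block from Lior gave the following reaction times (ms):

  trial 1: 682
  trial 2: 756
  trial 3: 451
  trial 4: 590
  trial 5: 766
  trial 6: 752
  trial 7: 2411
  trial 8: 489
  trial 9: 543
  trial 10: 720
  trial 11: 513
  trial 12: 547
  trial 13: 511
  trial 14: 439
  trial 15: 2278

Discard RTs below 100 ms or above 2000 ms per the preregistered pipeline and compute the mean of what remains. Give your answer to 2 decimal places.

596.85 ms

Excluded: 2278, 2411
Retained (n=13): Σ = 7759
Mean = 7759/13 = 596.8462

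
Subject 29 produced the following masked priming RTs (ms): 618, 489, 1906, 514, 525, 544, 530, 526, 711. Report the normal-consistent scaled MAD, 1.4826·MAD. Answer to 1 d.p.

Sorted: 489, 514, 525, 526, 530, 544, 618, 711, 1906 → median = 530
|x − 530| sorted: 0, 4, 5, 14, 16, 41, 88, 181, 1376 → MAD = 16
Robust SD ≈ 1.4826 × 16 = 23.722

23.7 ms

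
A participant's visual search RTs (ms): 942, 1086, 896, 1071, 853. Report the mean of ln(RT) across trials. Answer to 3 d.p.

6.872

ln(RT): 6.8480, 6.9903, 6.7979, 6.9763, 6.7488
Σ ln(RT) = 34.3613
Mean = 34.3613/5 = 6.87226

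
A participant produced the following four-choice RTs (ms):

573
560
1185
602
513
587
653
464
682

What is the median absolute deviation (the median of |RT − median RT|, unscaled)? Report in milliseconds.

66 ms

Sorted: 464, 513, 560, 573, 587, 602, 653, 682, 1185 → median = 587
|x − 587|: 14, 27, 598, 15, 74, 0, 66, 123, 95
Sorted deviations: 0, 14, 15, 27, 66, 74, 95, 123, 598 → MAD = 66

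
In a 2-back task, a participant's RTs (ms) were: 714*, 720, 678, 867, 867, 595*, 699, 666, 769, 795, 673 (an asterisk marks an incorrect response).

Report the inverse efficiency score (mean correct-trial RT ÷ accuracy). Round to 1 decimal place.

914.5 ms

Correct trials (n=9): 720, 678, 867, 867, 699, 666, 769, 795, 673
Mean correct RT = 6734/9 = 748.2222 ms
Proportion correct = 9/11
IES = 748.2222 / (9/11) = 914.494 ms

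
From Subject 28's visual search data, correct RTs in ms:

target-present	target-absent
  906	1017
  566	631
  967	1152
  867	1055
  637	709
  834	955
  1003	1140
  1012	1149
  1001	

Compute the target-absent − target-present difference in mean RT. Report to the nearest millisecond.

M(target-present) = 7793/9 = 865.889
M(target-absent) = 7808/8 = 976.000
Difference = 976.000 − 865.889 = 110.111 ms

110 ms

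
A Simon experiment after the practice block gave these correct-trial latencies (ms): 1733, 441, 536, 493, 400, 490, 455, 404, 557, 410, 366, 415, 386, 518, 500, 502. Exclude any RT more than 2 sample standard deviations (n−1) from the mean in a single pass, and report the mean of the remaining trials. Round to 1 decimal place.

458.2 ms

n = 16, ΣRT = 8606, M = 537.875
Σ(x−M)² = 1573357.75; s = √(1573357.75/15) = 323.868
Cutoffs: 537.875 ± 2·323.868 → [-109.9, 1185.6]
Outside: 1733 → excluded.
Retained (n=15): Σ = 6873, mean = 6873/15 = 458.200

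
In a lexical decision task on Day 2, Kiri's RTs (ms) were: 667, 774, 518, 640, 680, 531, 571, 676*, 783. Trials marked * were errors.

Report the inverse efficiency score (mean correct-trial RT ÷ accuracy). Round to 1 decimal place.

Correct trials (n=8): 667, 774, 518, 640, 680, 531, 571, 783
Mean correct RT = 5164/8 = 645.5000 ms
Proportion correct = 8/9
IES = 645.5000 / (8/9) = 726.188 ms

726.2 ms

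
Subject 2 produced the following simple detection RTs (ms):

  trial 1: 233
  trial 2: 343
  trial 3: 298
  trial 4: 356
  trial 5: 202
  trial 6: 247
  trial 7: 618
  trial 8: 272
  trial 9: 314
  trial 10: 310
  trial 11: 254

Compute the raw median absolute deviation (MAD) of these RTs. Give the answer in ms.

Sorted: 202, 233, 247, 254, 272, 298, 310, 314, 343, 356, 618 → median = 298
|x − 298|: 65, 45, 0, 58, 96, 51, 320, 26, 16, 12, 44
Sorted deviations: 0, 12, 16, 26, 44, 45, 51, 58, 65, 96, 320 → MAD = 45

45 ms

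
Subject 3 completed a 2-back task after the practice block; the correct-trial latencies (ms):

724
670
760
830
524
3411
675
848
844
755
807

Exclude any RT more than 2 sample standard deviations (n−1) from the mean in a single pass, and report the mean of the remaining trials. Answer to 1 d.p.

n = 11, ΣRT = 10848, M = 986.182
Σ(x−M)² = 6559311.64; s = √(6559311.64/10) = 809.896
Cutoffs: 986.182 ± 2·809.896 → [-633.6, 2606.0]
Outside: 3411 → excluded.
Retained (n=10): Σ = 7437, mean = 7437/10 = 743.700

743.7 ms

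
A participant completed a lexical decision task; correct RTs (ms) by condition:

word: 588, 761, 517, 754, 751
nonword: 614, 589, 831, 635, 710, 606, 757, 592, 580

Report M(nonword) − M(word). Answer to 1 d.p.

-17.1 ms

M(word) = 3371/5 = 674.200
M(nonword) = 5914/9 = 657.111
Difference = 657.111 − 674.200 = -17.089 ms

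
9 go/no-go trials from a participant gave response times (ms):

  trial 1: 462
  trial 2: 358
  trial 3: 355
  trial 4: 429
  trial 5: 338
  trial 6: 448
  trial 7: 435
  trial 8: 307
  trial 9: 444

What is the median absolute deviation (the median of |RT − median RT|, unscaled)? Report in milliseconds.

Sorted: 307, 338, 355, 358, 429, 435, 444, 448, 462 → median = 429
|x − 429|: 33, 71, 74, 0, 91, 19, 6, 122, 15
Sorted deviations: 0, 6, 15, 19, 33, 71, 74, 91, 122 → MAD = 33

33 ms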